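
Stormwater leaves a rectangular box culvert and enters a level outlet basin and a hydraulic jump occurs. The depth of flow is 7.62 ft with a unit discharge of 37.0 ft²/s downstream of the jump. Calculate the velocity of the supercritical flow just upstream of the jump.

V₂ = q/y₂ = 37.0/7.62 = 4.86 ft/s; Fr₂ = V₂/√(g·y₂) = 0.310.
From the momentum equation (using Fr₂), y₁/y₂ = ½[√(1 + 8Fr₂²) − 1] = ½[√1.769 − 1] = 0.165.
y₁ = 0.165 × 7.62 = 1.26 ft.
V₁ = q/y₁ = 37.0/1.26 = 29.4 ft/s.

V₁ = 29.4 ft/s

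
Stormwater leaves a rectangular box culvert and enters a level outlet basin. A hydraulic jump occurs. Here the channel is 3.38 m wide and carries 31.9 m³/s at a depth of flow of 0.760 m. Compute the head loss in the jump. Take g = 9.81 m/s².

ΔE = 3.88 m

q = Q/b = 31.9/3.38 = 9.44 m²/s; V₁ = q/y₁ = 12.4 m/s. Fr₁ = V₁/√(g·y₁) = 4.55.
Sequent-depth ratio: y₂/y₁ = ½[√(1 + 8Fr₁²) − 1] = ½[√166.5 − 1] = 5.95.
y₂ = 5.95 × 0.760 = 4.52 m.
V₂ = q/y₂ = 9.44/4.52 = 2.09 m/s. E₁ = y₁ + V₁²/2g = 8.62 m; E₂ = y₂ + V₂²/2g = 4.74 m. ΔE = E₁ − E₂ = 3.88 m.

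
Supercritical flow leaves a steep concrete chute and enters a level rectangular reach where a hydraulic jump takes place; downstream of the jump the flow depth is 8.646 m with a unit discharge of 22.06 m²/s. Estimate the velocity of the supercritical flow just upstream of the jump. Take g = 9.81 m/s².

V₂ = q/y₂ = 22.06/8.646 = 2.551 m/s; Fr₂ = V₂/√(g·y₂) = 0.2770.
Since the conjugate-depth ratio holds either way, y₁/y₂ = ½[√(1 + 8Fr₂²) − 1] = ½[√1.6140 − 1] = 0.1352.
y₁ = 0.1352 × 8.646 = 1.169 m.
V₁ = q/y₁ = 22.06/1.169 = 18.87 m/s.

V₁ = 18.87 m/s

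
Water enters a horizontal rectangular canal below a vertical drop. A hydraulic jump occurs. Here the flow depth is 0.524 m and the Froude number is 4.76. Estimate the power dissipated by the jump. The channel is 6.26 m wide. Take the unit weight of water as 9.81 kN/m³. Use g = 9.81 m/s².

P = 1053 kW

Fr₁ = 4.76 (given).
Sequent-depth ratio: y₂/y₁ = ½[√(1 + 8Fr₁²) − 1] = ½[√182.3 − 1] = 6.25.
y₂ = 6.25 × 0.524 = 3.28 m.
Head loss: ΔE = (y₂ − y₁)³/(4y₁y₂) = (3.28 − 0.524)³/(4×0.524×3.28) = 20.8/6.86 = 3.03 m.
V₁ = Fr₁·√(g·y₁) = 4.76×√(9.81×0.524) = 10.8 m/s; q = V₁·y₁ = 5.66 m²/s. Q = q·b = 5.66 × 6.26 = 35.4 m³/s. P = γ·Q·ΔE = 9.81 × 35.4 × 3.03 = 1053 kW.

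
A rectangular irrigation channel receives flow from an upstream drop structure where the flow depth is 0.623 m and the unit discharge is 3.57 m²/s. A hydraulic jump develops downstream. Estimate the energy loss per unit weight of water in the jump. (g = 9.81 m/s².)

ΔE = 0.331 m

V₁ = q/y₁ = 3.57/0.623 = 5.73 m/s. Fr₁ = V₁/√(g·y₁) = 5.73/√(9.81×0.623) = 2.32.
Sequent-depth ratio: y₂/y₁ = ½[√(1 + 8Fr₁²) − 1] = ½[√43.98 − 1] = 2.82.
y₂ = 2.82 × 0.623 = 1.75 m.
Head loss: ΔE = (y₂ − y₁)³/(4y₁y₂) = (1.75 − 0.623)³/(4×0.623×1.75) = 1.45/4.37 = 0.331 m.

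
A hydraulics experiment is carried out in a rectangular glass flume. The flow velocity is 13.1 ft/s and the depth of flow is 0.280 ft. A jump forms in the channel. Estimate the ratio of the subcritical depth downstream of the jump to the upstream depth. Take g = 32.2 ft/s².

Fr₁ = V₁/√(g·y₁) = 13.1/√(32.2×0.280) = 4.36.
Bélanger equation: y₂/y₁ = ½[√(1 + 8Fr₁²) − 1] = ½[√153.3 − 1] = 5.69.

y₂/y₁ = 5.69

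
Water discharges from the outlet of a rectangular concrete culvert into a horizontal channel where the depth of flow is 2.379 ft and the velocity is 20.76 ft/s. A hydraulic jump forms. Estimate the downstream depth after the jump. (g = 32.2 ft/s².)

y₂ = 6.879 ft

Fr₁ = V₁/√(g·y₁) = 20.76/√(32.2×2.379) = 2.372.
Conjugate-depth relation: y₂/y₁ = ½[√(1 + 8Fr₁²) − 1] = ½[√46.008 − 1] = 2.891.
y₂ = 2.891 × 2.379 = 6.879 ft.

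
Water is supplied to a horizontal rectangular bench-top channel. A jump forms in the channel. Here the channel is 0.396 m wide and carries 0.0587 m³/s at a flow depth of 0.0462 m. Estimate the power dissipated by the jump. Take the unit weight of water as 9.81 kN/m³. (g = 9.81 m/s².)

P = 0.155 kW

q = Q/b = 0.0587/0.396 = 0.148 m²/s; V₁ = q/y₁ = 3.21 m/s. Fr₁ = V₁/√(g·y₁) = 4.77.
From the momentum equation for a rectangular channel, y₂/y₁ = ½[√(1 + 8Fr₁²) − 1] = ½[√182.7 − 1] = 6.26.
y₂ = 6.26 × 0.0462 = 0.289 m.
V₂ = q/y₂ = 0.148/0.289 = 0.513 m/s. E₁ = y₁ + V₁²/2g = 0.571 m; E₂ = y₂ + V₂²/2g = 0.303 m. ΔE = E₁ − E₂ = 0.268 m.
P = γ·Q·ΔE = 9.81 × 0.0587 × 0.268 = 0.155 kW.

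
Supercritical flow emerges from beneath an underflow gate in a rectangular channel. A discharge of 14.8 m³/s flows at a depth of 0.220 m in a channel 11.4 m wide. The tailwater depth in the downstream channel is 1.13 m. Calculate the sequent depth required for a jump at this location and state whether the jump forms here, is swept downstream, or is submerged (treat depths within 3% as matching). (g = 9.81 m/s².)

y₂ = 1.14 m; the jump forms here

q = Q/b = 14.8/11.4 = 1.30 m²/s; V₁ = q/y₁ = 5.90 m/s. Fr₁ = V₁/√(g·y₁) = 4.02.
By Bélanger, y₂/y₁ = ½[√(1 + 8Fr₁²) − 1] = ½[√130.1 − 1] = 5.20.
y₂ = 5.20 × 0.220 = 1.14 m.
Tailwater y_tw = 1.13 m: y_tw ≈ y₂, so the jump forms here.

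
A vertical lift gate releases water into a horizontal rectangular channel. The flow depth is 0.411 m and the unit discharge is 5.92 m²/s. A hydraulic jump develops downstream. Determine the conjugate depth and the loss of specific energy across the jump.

y₂ = 3.97 m; ΔE = 6.90 m

V₁ = q/y₁ = 5.92/0.411 = 14.4 m/s. Fr₁ = V₁/√(g·y₁) = 14.4/√(9.81×0.411) = 7.17.
From the momentum equation for a rectangular channel, y₂/y₁ = ½[√(1 + 8Fr₁²) − 1] = ½[√412.7 − 1] = 9.66.
y₂ = 9.66 × 0.411 = 3.97 m.
Head loss: ΔE = (y₂ − y₁)³/(4y₁y₂) = (3.97 − 0.411)³/(4×0.411×3.97) = 45.0/6.53 = 6.90 m.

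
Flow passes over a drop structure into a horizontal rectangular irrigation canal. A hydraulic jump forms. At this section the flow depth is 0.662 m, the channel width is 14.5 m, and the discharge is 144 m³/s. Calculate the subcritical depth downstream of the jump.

q = Q/b = 144/14.5 = 9.93 m²/s; V₁ = q/y₁ = 15.0 m/s. Fr₁ = V₁/√(g·y₁) = 5.89.
Bélanger equation: y₂/y₁ = ½[√(1 + 8Fr₁²) − 1] = ½[√278.2 − 1] = 7.84.
y₂ = 7.84 × 0.662 = 5.19 m.

y₂ = 5.19 m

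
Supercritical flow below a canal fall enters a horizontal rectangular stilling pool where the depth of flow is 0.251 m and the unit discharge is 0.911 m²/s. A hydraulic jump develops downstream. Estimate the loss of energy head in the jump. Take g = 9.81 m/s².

V₁ = q/y₁ = 0.911/0.251 = 3.63 m/s. Fr₁ = V₁/√(g·y₁) = 3.63/√(9.81×0.251) = 2.31.
From the momentum equation for a rectangular channel, y₂/y₁ = ½[√(1 + 8Fr₁²) − 1] = ½[√43.80 − 1] = 2.81.
y₂ = 2.81 × 0.251 = 0.705 m.
Head loss: ΔE = (y₂ − y₁)³/(4y₁y₂) = (0.705 − 0.251)³/(4×0.251×0.705) = 0.0936/0.708 = 0.132 m.

ΔE = 0.132 m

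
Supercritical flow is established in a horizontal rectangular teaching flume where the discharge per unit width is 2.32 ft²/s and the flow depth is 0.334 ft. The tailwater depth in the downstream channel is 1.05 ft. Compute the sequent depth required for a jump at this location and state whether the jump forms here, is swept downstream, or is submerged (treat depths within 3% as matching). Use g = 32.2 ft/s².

V₁ = q/y₁ = 2.32/0.334 = 6.95 ft/s. Fr₁ = V₁/√(g·y₁) = 6.95/√(32.2×0.334) = 2.12.
From the momentum equation for a rectangular channel, y₂/y₁ = ½[√(1 + 8Fr₁²) − 1] = ½[√36.89 − 1] = 2.54.
y₂ = 2.54 × 0.334 = 0.847 ft.
Tailwater y_tw = 1.05 ft: y_tw > y₂, so the jump is submerged.

y₂ = 0.847 ft; the jump is submerged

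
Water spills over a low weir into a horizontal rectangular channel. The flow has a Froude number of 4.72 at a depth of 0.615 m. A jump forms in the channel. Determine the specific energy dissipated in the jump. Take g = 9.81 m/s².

ΔE = 3.48 m

Fr₁ = 4.72 (given).
From the momentum equation for a rectangular channel, y₂/y₁ = ½[√(1 + 8Fr₁²) − 1] = ½[√179.2 − 1] = 6.19.
y₂ = 6.19 × 0.615 = 3.81 m.
V₁ = Fr₁·√(g·y₁) = 4.72×√(9.81×0.615) = 11.6 m/s; q = V₁·y₁ = 7.13 m²/s. V₂ = q/y₂ = 7.13/3.81 = 1.87 m/s. E₁ = y₁ + V₁²/2g = 7.47 m; E₂ = y₂ + V₂²/2g = 3.99 m. ΔE = E₁ − E₂ = 3.48 m.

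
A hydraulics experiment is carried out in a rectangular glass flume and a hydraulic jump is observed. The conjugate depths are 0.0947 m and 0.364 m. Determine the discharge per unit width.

For a rectangular channel the momentum equation gives q² = ½·g·y₁·y₂·(y₁ + y₂) = ½×9.81×0.0947×0.364×0.459 = 0.0776.
q = √0.0776 = 0.278 m²/s.

q = 0.278 m²/s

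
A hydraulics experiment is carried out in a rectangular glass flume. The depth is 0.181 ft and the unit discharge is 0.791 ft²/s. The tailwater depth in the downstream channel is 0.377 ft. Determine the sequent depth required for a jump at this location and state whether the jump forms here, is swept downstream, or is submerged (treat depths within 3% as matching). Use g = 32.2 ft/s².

y₂ = 0.382 ft; the jump forms here

V₁ = q/y₁ = 0.791/0.181 = 4.37 ft/s. Fr₁ = V₁/√(g·y₁) = 4.37/√(32.2×0.181) = 1.81.
Conjugate-depth relation: y₂/y₁ = ½[√(1 + 8Fr₁²) − 1] = ½[√27.22 − 1] = 2.11.
y₂ = 2.11 × 0.181 = 0.382 ft.
Tailwater y_tw = 0.377 ft: y_tw ≈ y₂, so the jump forms here.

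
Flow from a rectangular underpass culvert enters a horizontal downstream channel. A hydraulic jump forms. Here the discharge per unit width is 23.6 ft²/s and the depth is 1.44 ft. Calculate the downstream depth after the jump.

y₂ = 4.23 ft

V₁ = q/y₁ = 23.6/1.44 = 16.4 ft/s. Fr₁ = V₁/√(g·y₁) = 16.4/√(32.2×1.44) = 2.41.
Conjugate-depth relation: y₂/y₁ = ½[√(1 + 8Fr₁²) − 1] = ½[√47.34 − 1] = 2.94.
y₂ = 2.94 × 1.44 = 4.23 ft.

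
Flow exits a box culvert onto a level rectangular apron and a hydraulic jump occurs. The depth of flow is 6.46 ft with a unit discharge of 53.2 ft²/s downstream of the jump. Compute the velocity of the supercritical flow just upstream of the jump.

V₂ = q/y₂ = 53.2/6.46 = 8.24 ft/s; Fr₂ = V₂/√(g·y₂) = 0.571.
From the momentum equation (using Fr₂), y₁/y₂ = ½[√(1 + 8Fr₂²) − 1] = ½[√3.608 − 1] = 0.450.
y₁ = 0.450 × 6.46 = 2.91 ft.
V₁ = q/y₁ = 53.2/2.91 = 18.3 ft/s.

V₁ = 18.3 ft/s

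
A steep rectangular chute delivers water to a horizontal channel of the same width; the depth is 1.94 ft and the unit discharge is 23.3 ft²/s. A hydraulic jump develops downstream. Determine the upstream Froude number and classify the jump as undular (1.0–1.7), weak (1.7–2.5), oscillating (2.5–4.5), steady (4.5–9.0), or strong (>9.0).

Fr₁ = 1.52; undular jump

V₁ = q/y₁ = 23.3/1.94 = 12.0 ft/s. Fr₁ = V₁/√(g·y₁) = 12.0/√(32.2×1.94) = 1.52.
Fr₁ = 1.52 lies in the undular range.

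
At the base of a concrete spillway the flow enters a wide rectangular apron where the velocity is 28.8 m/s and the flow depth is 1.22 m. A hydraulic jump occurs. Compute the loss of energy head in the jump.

ΔE = 29.4 m

Fr₁ = V₁/√(g·y₁) = 28.8/√(9.81×1.22) = 8.32.
By Bélanger, y₂/y₁ = ½[√(1 + 8Fr₁²) − 1] = ½[√555.4 − 1] = 11.3.
y₂ = 11.3 × 1.22 = 13.8 m.
Head loss: ΔE = (y₂ − y₁)³/(4y₁y₂) = (13.8 − 1.22)³/(4×1.22×13.8) = 1975/67.2 = 29.4 m.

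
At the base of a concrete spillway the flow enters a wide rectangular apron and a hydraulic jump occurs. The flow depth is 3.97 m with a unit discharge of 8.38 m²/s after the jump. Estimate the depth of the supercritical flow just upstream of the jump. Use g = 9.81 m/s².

y₁ = 0.762 m

V₂ = q/y₂ = 8.38/3.97 = 2.11 m/s; Fr₂ = V₂/√(g·y₂) = 0.338.
Since the conjugate-depth ratio holds either way, y₁/y₂ = ½[√(1 + 8Fr₂²) − 1] = ½[√1.915 − 1] = 0.192.
y₁ = 0.192 × 3.97 = 0.762 m.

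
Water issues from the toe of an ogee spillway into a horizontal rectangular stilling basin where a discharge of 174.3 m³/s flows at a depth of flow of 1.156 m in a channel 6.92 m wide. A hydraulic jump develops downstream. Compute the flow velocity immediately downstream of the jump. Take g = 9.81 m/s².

V₂ = 2.515 m/s

q = Q/b = 174.3/6.92 = 25.19 m²/s; V₁ = q/y₁ = 21.79 m/s. Fr₁ = V₁/√(g·y₁) = 6.470.
Bélanger equation: y₂/y₁ = ½[√(1 + 8Fr₁²) − 1] = ½[√335.91 − 1] = 8.664.
y₂ = 8.664 × 1.156 = 10.02 m.
V₂ = q/y₂ = 25.19/10.02 = 2.515 m/s.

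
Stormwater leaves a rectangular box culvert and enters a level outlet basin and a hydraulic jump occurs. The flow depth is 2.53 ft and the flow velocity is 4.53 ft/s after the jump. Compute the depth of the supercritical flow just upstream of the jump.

Fr₂ = V₂/√(g·y₂) = 4.53/√(32.2×2.53) = 0.502.
Applying the sequent-depth relation in reverse, y₁/y₂ = ½[√(1 + 8Fr₂²) − 1] = ½[√3.015 − 1] = 0.368.
y₁ = 0.368 × 2.53 = 0.932 ft.

y₁ = 0.932 ft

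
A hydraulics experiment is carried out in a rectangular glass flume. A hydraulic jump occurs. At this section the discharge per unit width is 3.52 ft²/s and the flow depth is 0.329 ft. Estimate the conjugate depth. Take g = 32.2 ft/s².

y₂ = 1.37 ft

V₁ = q/y₁ = 3.52/0.329 = 10.7 ft/s. Fr₁ = V₁/√(g·y₁) = 10.7/√(32.2×0.329) = 3.29.
By Bélanger, y₂/y₁ = ½[√(1 + 8Fr₁²) − 1] = ½[√87.44 − 1] = 4.18.
y₂ = 4.18 × 0.329 = 1.37 ft.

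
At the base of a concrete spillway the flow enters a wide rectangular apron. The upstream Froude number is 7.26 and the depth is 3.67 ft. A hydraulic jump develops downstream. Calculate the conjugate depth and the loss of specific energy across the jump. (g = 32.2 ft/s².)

Fr₁ = 7.26 (given).
Conjugate-depth relation: y₂/y₁ = ½[√(1 + 8Fr₁²) − 1] = ½[√422.7 − 1] = 9.78.
y₂ = 9.78 × 3.67 = 35.9 ft.
V₁ = Fr₁·√(g·y₁) = 7.26×√(32.2×3.67) = 78.9 ft/s; q = V₁·y₁ = 290 ft²/s. V₂ = q/y₂ = 290/35.9 = 8.07 ft/s. E₁ = y₁ + V₁²/2g = 100 ft; E₂ = y₂ + V₂²/2g = 36.9 ft. ΔE = E₁ − E₂ = 63.5 ft.

y₂ = 35.9 ft; ΔE = 63.5 ft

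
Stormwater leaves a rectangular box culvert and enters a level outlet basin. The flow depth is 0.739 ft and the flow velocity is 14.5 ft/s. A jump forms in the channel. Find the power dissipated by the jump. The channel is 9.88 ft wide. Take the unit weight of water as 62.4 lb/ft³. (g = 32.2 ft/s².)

P = 12.1 hp

Fr₁ = V₁/√(g·y₁) = 14.5/√(32.2×0.739) = 2.97.
Conjugate-depth relation: y₂/y₁ = ½[√(1 + 8Fr₁²) − 1] = ½[√71.68 − 1] = 3.73.
y₂ = 3.73 × 0.739 = 2.76 ft.
q = V₁·y₁ = 14.5 × 0.739 = 10.7 ft²/s. V₂ = q/y₂ = 10.7/2.76 = 3.88 ft/s. E₁ = y₁ + V₁²/2g = 4.00 ft; E₂ = y₂ + V₂²/2g = 2.99 ft. ΔE = E₁ − E₂ = 1.01 ft.
Q = q·b = 10.7 × 9.88 = 106 cfs. P = γ·Q·ΔE/550 = 62.4 × 106 × 1.01 / 550 = 12.1 hp.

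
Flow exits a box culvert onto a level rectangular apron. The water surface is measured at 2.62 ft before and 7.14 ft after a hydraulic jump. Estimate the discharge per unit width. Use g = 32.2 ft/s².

For a rectangular channel the momentum equation gives q² = ½·g·y₁·y₂·(y₁ + y₂) = ½×32.2×2.62×7.14×9.76 = 2940.
q = √2940 = 54.2 ft²/s.

q = 54.2 ft²/s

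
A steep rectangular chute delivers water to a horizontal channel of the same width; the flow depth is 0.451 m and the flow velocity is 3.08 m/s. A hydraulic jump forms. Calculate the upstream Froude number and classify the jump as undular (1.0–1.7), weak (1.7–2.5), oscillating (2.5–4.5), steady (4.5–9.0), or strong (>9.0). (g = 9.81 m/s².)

Fr₁ = 1.46; undular jump

Fr₁ = V₁/√(g·y₁) = 3.08/√(9.81×0.451) = 1.46.
Fr₁ = 1.46 lies in the undular range.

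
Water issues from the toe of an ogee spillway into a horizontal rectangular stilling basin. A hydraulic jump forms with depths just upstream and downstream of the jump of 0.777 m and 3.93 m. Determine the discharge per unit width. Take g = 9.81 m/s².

q = 8.40 m²/s

For a rectangular channel the momentum equation gives q² = ½·g·y₁·y₂·(y₁ + y₂) = ½×9.81×0.777×3.93×4.71 = 70.5.
q = √70.5 = 8.40 m²/s.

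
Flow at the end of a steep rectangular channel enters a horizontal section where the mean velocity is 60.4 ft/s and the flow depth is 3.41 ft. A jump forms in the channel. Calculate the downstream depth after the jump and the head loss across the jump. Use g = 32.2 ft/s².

y₂ = 26.1 ft; ΔE = 33.0 ft

Fr₁ = V₁/√(g·y₁) = 60.4/√(32.2×3.41) = 5.76.
Sequent-depth ratio: y₂/y₁ = ½[√(1 + 8Fr₁²) − 1] = ½[√266.8 − 1] = 7.67.
y₂ = 7.67 × 3.41 = 26.1 ft.
Head loss: ΔE = (y₂ − y₁)³/(4y₁y₂) = (26.1 − 3.41)³/(4×3.41×26.1) = 11750/357 = 33.0 ft.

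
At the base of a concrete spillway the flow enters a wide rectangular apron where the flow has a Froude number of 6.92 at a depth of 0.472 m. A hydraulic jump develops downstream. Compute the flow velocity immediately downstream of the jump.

V₂ = 1.60 m/s

Fr₁ = 6.92 (given).
Bélanger equation: y₂/y₁ = ½[√(1 + 8Fr₁²) − 1] = ½[√384.1 − 1] = 9.30.
y₂ = 9.30 × 0.472 = 4.39 m.
V₁ = Fr₁·√(g·y₁) = 6.92×√(9.81×0.472) = 14.9 m/s; q = V₁·y₁ = 7.03 m²/s.
V₂ = q/y₂ = 7.03/4.39 = 1.60 m/s.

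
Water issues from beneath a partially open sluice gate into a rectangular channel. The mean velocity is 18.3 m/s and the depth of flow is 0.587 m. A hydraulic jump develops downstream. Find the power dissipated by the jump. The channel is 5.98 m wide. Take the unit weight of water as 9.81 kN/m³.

P = 7216 kW

Fr₁ = V₁/√(g·y₁) = 18.3/√(9.81×0.587) = 7.63.
From the momentum equation for a rectangular channel, y₂/y₁ = ½[√(1 + 8Fr₁²) − 1] = ½[√466.2 − 1] = 10.3.
y₂ = 10.3 × 0.587 = 6.04 m.
q = V₁·y₁ = 18.3 × 0.587 = 10.7 m²/s. V₂ = q/y₂ = 10.7/6.04 = 1.78 m/s. E₁ = y₁ + V₁²/2g = 17.7 m; E₂ = y₂ + V₂²/2g = 6.20 m. ΔE = E₁ − E₂ = 11.5 m.
Q = q·b = 10.7 × 5.98 = 64.2 m³/s. P = γ·Q·ΔE = 9.81 × 64.2 × 11.5 = 7216 kW.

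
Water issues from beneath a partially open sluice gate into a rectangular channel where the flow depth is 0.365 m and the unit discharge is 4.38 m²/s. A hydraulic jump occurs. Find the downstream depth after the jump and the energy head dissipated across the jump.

y₂ = 3.10 m; ΔE = 4.51 m

V₁ = q/y₁ = 4.38/0.365 = 12.0 m/s. Fr₁ = V₁/√(g·y₁) = 12.0/√(9.81×0.365) = 6.34.
From the momentum equation for a rectangular channel, y₂/y₁ = ½[√(1 + 8Fr₁²) − 1] = ½[√322.7 − 1] = 8.48.
y₂ = 8.48 × 0.365 = 3.10 m.
Head loss: ΔE = (y₂ − y₁)³/(4y₁y₂) = (3.10 − 0.365)³/(4×0.365×3.10) = 20.4/4.52 = 4.51 m.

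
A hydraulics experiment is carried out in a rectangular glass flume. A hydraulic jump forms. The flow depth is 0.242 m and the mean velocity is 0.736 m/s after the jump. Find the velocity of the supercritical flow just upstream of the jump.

V₁ = 2.16 m/s

Fr₂ = V₂/√(g·y₂) = 0.736/√(9.81×0.242) = 0.478.
From the momentum equation (using Fr₂), y₁/y₂ = ½[√(1 + 8Fr₂²) − 1] = ½[√2.825 − 1] = 0.340.
y₁ = 0.340 × 0.242 = 0.0824 m.
V₁ = q/y₁ = 0.178/0.0824 = 2.16 m/s.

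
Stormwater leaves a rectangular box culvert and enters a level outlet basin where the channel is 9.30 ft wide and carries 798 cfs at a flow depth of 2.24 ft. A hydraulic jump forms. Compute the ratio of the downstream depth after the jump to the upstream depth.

y₂/y₁ = 5.90

q = Q/b = 798/9.30 = 85.8 ft²/s; V₁ = q/y₁ = 38.3 ft/s. Fr₁ = V₁/√(g·y₁) = 4.51.
Sequent-depth ratio: y₂/y₁ = ½[√(1 + 8Fr₁²) − 1] = ½[√163.8 − 1] = 5.90.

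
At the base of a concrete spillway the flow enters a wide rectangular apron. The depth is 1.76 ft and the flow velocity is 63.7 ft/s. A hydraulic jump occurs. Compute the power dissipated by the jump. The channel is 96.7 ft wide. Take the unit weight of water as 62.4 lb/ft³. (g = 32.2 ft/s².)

Fr₁ = V₁/√(g·y₁) = 63.7/√(32.2×1.76) = 8.46.
Sequent-depth ratio: y₂/y₁ = ½[√(1 + 8Fr₁²) − 1] = ½[√573.8 − 1] = 11.5.
y₂ = 11.5 × 1.76 = 20.2 ft.
Head loss: ΔE = (y₂ − y₁)³/(4y₁y₂) = (20.2 − 1.76)³/(4×1.76×20.2) = 6270/142 = 44.1 ft.
q = V₁·y₁ = 63.7 × 1.76 = 112 ft²/s. Q = q·b = 112 × 96.7 = 10841 cfs. P = γ·Q·ΔE/550 = 62.4 × 10841 × 44.1 / 550 = 54230 hp.

P = 54230 hp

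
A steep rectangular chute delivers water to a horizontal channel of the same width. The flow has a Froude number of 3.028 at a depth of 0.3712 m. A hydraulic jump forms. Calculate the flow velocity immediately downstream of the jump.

Fr₁ = 3.028 (given).
Sequent-depth ratio: y₂/y₁ = ½[√(1 + 8Fr₁²) − 1] = ½[√74.350 − 1] = 3.811.
y₂ = 3.811 × 0.3712 = 1.415 m.
V₁ = Fr₁·√(g·y₁) = 3.028×√(9.81×0.3712) = 5.778 m/s; q = V₁·y₁ = 2.145 m²/s.
V₂ = q/y₂ = 2.145/1.415 = 1.516 m/s.

V₂ = 1.516 m/s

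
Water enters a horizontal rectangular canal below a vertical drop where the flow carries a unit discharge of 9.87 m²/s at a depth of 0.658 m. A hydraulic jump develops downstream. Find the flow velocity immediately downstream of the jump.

V₂ = 1.91 m/s

V₁ = q/y₁ = 9.87/0.658 = 15.0 m/s. Fr₁ = V₁/√(g·y₁) = 15.0/√(9.81×0.658) = 5.90.
By Bélanger, y₂/y₁ = ½[√(1 + 8Fr₁²) − 1] = ½[√279.9 − 1] = 7.86.
y₂ = 7.86 × 0.658 = 5.17 m.
V₂ = q/y₂ = 9.87/5.17 = 1.91 m/s.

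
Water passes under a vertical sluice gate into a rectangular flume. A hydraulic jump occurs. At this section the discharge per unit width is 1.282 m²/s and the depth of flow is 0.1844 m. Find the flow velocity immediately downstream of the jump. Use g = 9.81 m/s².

V₂ = 1.018 m/s

V₁ = q/y₁ = 1.282/0.1844 = 6.952 m/s. Fr₁ = V₁/√(g·y₁) = 6.952/√(9.81×0.1844) = 5.169.
Bélanger equation: y₂/y₁ = ½[√(1 + 8Fr₁²) − 1] = ½[√214.75 − 1] = 6.827.
y₂ = 6.827 × 0.1844 = 1.259 m.
V₂ = q/y₂ = 1.282/1.259 = 1.018 m/s.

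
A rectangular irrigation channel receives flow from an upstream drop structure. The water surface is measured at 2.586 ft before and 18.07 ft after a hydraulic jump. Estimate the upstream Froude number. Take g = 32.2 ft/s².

For a rectangular channel the momentum equation gives q² = ½·g·y₁·y₂·(y₁ + y₂) = ½×32.2×2.586×18.07×20.66 = 15540.
q = √15540 = 124.7 ft²/s.
V₁ = q/y₁ = 48.21 ft/s; Fr₁ = V₁/√(g·y₁) = 5.283.

Fr₁ = 5.283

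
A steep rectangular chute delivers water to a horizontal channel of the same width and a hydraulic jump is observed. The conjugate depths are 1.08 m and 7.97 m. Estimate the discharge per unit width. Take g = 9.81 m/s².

For a rectangular channel the momentum equation gives q² = ½·g·y₁·y₂·(y₁ + y₂) = ½×9.81×1.08×7.97×9.05 = 382.
q = √382 = 19.5 m²/s.

q = 19.5 m²/s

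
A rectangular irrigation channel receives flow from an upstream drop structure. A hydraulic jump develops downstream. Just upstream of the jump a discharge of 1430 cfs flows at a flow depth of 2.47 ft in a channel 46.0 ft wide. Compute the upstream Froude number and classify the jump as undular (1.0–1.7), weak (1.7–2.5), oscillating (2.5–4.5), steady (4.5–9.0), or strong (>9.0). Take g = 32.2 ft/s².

q = Q/b = 1430/46.0 = 31.1 ft²/s; V₁ = q/y₁ = 12.6 ft/s. Fr₁ = V₁/√(g·y₁) = 1.41.
Fr₁ = 1.41 lies in the undular range.

Fr₁ = 1.41; undular jump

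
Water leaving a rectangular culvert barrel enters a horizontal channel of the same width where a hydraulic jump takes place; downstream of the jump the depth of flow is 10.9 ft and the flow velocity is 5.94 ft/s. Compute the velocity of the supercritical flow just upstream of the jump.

V₁ = 34.6 ft/s

Fr₂ = V₂/√(g·y₂) = 5.94/√(32.2×10.9) = 0.317.
Applying the sequent-depth relation in reverse, y₁/y₂ = ½[√(1 + 8Fr₂²) − 1] = ½[√1.804 − 1] = 0.172.
y₁ = 0.172 × 10.9 = 1.87 ft.
V₁ = q/y₁ = 64.7/1.87 = 34.6 ft/s.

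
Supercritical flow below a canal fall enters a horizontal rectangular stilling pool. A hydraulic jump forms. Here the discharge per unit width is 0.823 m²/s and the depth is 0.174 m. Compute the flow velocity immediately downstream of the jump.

V₁ = q/y₁ = 0.823/0.174 = 4.73 m/s. Fr₁ = V₁/√(g·y₁) = 4.73/√(9.81×0.174) = 3.62.
Sequent-depth ratio: y₂/y₁ = ½[√(1 + 8Fr₁²) − 1] = ½[√105.9 − 1] = 4.64.
y₂ = 4.64 × 0.174 = 0.808 m.
V₂ = q/y₂ = 0.823/0.808 = 1.02 m/s.

V₂ = 1.02 m/s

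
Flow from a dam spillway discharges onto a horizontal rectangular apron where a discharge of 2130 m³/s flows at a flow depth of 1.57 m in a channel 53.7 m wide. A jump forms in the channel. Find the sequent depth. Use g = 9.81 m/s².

q = Q/b = 2130/53.7 = 39.7 m²/s; V₁ = q/y₁ = 25.3 m/s. Fr₁ = V₁/√(g·y₁) = 6.44.
Conjugate-depth relation: y₂/y₁ = ½[√(1 + 8Fr₁²) − 1] = ½[√332.5 − 1] = 8.62.
y₂ = 8.62 × 1.57 = 13.5 m.

y₂ = 13.5 m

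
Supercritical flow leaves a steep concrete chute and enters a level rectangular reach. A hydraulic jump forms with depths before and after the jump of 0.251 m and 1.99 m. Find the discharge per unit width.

q = 2.34 m²/s

For a rectangular channel the momentum equation gives q² = ½·g·y₁·y₂·(y₁ + y₂) = ½×9.81×0.251×1.99×2.24 = 5.49.
q = √5.49 = 2.34 m²/s.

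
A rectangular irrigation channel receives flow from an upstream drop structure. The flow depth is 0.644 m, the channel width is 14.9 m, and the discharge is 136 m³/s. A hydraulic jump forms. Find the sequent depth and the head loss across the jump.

q = Q/b = 136/14.9 = 9.13 m²/s; V₁ = q/y₁ = 14.2 m/s. Fr₁ = V₁/√(g·y₁) = 5.64.
From the momentum equation for a rectangular channel, y₂/y₁ = ½[√(1 + 8Fr₁²) − 1] = ½[√255.4 − 1] = 7.49.
y₂ = 7.49 × 0.644 = 4.82 m.
V₂ = q/y₂ = 9.13/4.82 = 1.89 m/s. E₁ = y₁ + V₁²/2g = 10.9 m; E₂ = y₂ + V₂²/2g = 5.01 m. ΔE = E₁ − E₂ = 5.88 m.

y₂ = 4.82 m; ΔE = 5.88 m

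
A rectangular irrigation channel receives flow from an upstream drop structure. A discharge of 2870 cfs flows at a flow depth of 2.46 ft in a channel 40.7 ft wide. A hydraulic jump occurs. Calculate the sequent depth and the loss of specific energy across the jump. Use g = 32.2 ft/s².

y₂ = 10.0 ft; ΔE = 4.41 ft

q = Q/b = 2870/40.7 = 70.5 ft²/s; V₁ = q/y₁ = 28.7 ft/s. Fr₁ = V₁/√(g·y₁) = 3.22.
By Bélanger, y₂/y₁ = ½[√(1 + 8Fr₁²) − 1] = ½[√83.99 − 1] = 4.08.
y₂ = 4.08 × 2.46 = 10.0 ft.
V₂ = q/y₂ = 70.5/10.0 = 7.02 ft/s. E₁ = y₁ + V₁²/2g = 15.2 ft; E₂ = y₂ + V₂²/2g = 10.8 ft. ΔE = E₁ − E₂ = 4.41 ft.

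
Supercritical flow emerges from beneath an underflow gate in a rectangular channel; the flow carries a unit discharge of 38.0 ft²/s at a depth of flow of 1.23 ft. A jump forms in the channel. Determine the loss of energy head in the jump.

ΔE = 7.75 ft

V₁ = q/y₁ = 38.0/1.23 = 30.9 ft/s. Fr₁ = V₁/√(g·y₁) = 30.9/√(32.2×1.23) = 4.91.
Bélanger equation: y₂/y₁ = ½[√(1 + 8Fr₁²) − 1] = ½[√193.8 − 1] = 6.46.
y₂ = 6.46 × 1.23 = 7.95 ft.
Head loss: ΔE = (y₂ − y₁)³/(4y₁y₂) = (7.95 − 1.23)³/(4×1.23×7.95) = 303/39.1 = 7.75 ft.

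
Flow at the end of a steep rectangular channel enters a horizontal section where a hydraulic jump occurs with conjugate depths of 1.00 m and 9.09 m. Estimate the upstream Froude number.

For a rectangular channel the momentum equation gives q² = ½·g·y₁·y₂·(y₁ + y₂) = ½×9.81×1.00×9.09×10.1 = 450.
q = √450 = 21.2 m²/s.
V₁ = q/y₁ = 21.2 m/s; Fr₁ = V₁/√(g·y₁) = 6.77.

Fr₁ = 6.77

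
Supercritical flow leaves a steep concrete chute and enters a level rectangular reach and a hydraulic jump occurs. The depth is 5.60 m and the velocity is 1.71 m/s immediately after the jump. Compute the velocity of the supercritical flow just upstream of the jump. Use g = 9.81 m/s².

Fr₂ = V₂/√(g·y₂) = 1.71/√(9.81×5.60) = 0.231.
The Bélanger relation is symmetric: y₁/y₂ = ½[√(1 + 8Fr₂²) − 1] = ½[√1.426 − 1] = 0.0970.
y₁ = 0.0970 × 5.60 = 0.543 m.
V₁ = q/y₁ = 9.58/0.543 = 17.6 m/s.

V₁ = 17.6 m/s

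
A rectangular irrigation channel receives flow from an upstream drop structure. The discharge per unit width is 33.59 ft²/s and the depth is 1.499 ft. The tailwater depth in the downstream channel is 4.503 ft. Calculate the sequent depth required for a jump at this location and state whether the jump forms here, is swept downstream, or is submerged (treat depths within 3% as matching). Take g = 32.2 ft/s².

V₁ = q/y₁ = 33.59/1.499 = 22.41 ft/s. Fr₁ = V₁/√(g·y₁) = 22.41/√(32.2×1.499) = 3.225.
Conjugate-depth relation: y₂/y₁ = ½[√(1 + 8Fr₁²) − 1] = ½[√84.224 − 1] = 4.089.
y₂ = 4.089 × 1.499 = 6.129 ft.
Tailwater y_tw = 4.503 ft: y_tw < y₂, so the jump is swept downstream.

y₂ = 6.129 ft; the jump is swept downstream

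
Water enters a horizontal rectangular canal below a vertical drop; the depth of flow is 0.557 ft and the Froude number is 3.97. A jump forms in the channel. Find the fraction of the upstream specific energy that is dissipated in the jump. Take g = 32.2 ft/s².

Fr₁ = 3.97 (given).
By Bélanger, y₂/y₁ = ½[√(1 + 8Fr₁²) − 1] = ½[√127.1 − 1] = 5.14.
y₂ = 5.14 × 0.557 = 2.86 ft.
E₁ = y₁(1 + Fr₁²/2) = 0.557×(1 + 3.97²/2) = 4.95 ft. ΔE = (y₂ − y₁)³/(4y₁y₂) = 1.92 ft. ΔE/E₁ = 1.92/4.95 = 0.388.

ΔE/E₁ = 0.388 (38.8%)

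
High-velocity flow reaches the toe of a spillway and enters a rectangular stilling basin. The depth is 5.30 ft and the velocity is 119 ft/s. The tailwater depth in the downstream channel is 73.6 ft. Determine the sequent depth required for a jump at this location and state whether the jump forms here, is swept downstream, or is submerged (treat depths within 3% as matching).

y₂ = 65.7 ft; the jump is submerged

Fr₁ = V₁/√(g·y₁) = 119/√(32.2×5.30) = 9.11.
From the momentum equation for a rectangular channel, y₂/y₁ = ½[√(1 + 8Fr₁²) − 1] = ½[√664.8 − 1] = 12.4.
y₂ = 12.4 × 5.30 = 65.7 ft.
Tailwater y_tw = 73.6 ft: y_tw > y₂, so the jump is submerged.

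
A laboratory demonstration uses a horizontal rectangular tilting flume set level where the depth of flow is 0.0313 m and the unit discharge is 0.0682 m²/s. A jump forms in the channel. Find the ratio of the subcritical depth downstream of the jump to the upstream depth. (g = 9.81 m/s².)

V₁ = q/y₁ = 0.0682/0.0313 = 2.18 m/s. Fr₁ = V₁/√(g·y₁) = 2.18/√(9.81×0.0313) = 3.93.
Conjugate-depth relation: y₂/y₁ = ½[√(1 + 8Fr₁²) − 1] = ½[√124.7 − 1] = 5.08.

y₂/y₁ = 5.08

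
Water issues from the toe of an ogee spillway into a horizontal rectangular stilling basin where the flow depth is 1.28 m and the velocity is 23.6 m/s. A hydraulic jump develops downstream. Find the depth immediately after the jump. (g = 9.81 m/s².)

Fr₁ = V₁/√(g·y₁) = 23.6/√(9.81×1.28) = 6.66.
Conjugate-depth relation: y₂/y₁ = ½[√(1 + 8Fr₁²) − 1] = ½[√355.8 − 1] = 8.93.
y₂ = 8.93 × 1.28 = 11.4 m.

y₂ = 11.4 m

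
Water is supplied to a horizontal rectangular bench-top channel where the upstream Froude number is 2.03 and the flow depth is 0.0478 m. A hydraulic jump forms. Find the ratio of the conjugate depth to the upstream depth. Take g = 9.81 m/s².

Fr₁ = 2.03 (given).
From the momentum equation for a rectangular channel, y₂/y₁ = ½[√(1 + 8Fr₁²) − 1] = ½[√33.97 − 1] = 2.41.

y₂/y₁ = 2.41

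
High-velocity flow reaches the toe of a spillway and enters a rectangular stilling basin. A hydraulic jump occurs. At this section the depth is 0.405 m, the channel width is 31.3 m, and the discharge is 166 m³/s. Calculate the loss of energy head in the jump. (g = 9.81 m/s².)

ΔE = 5.47 m

q = Q/b = 166/31.3 = 5.30 m²/s; V₁ = q/y₁ = 13.1 m/s. Fr₁ = V₁/√(g·y₁) = 6.57.
Sequent-depth ratio: y₂/y₁ = ½[√(1 + 8Fr₁²) − 1] = ½[√346.3 − 1] = 8.80.
y₂ = 8.80 × 0.405 = 3.57 m.
V₂ = q/y₂ = 5.30/3.57 = 1.49 m/s. E₁ = y₁ + V₁²/2g = 9.15 m; E₂ = y₂ + V₂²/2g = 3.68 m. ΔE = E₁ − E₂ = 5.47 m.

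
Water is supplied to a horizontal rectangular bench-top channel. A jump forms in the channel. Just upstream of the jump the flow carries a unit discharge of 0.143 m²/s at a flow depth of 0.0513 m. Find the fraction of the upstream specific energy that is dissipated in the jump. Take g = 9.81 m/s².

V₁ = q/y₁ = 0.143/0.0513 = 2.79 m/s. Fr₁ = V₁/√(g·y₁) = 2.79/√(9.81×0.0513) = 3.93.
Bélanger equation: y₂/y₁ = ½[√(1 + 8Fr₁²) − 1] = ½[√124.5 − 1] = 5.08.
y₂ = 5.08 × 0.0513 = 0.261 m.
E₁ = y₁ + V₁²/2g = 0.447 m. ΔE = (y₂ − y₁)³/(4y₁y₂) = 0.171 m. ΔE/E₁ = 0.171/0.447 = 0.383.

ΔE/E₁ = 0.383 (38.3%)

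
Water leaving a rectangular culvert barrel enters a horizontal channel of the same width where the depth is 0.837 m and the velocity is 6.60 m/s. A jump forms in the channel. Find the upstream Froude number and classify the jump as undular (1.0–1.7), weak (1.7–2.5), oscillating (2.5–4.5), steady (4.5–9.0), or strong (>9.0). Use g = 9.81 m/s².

Fr₁ = 2.30; weak jump

Fr₁ = V₁/√(g·y₁) = 6.60/√(9.81×0.837) = 2.30.
Fr₁ = 2.30 lies in the weak range.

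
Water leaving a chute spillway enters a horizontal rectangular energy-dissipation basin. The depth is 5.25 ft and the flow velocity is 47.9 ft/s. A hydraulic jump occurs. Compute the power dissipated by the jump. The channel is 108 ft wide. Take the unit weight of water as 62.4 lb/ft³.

Fr₁ = V₁/√(g·y₁) = 47.9/√(32.2×5.25) = 3.68.
By Bélanger, y₂/y₁ = ½[√(1 + 8Fr₁²) − 1] = ½[√109.6 − 1] = 4.73.
y₂ = 4.73 × 5.25 = 24.9 ft.
q = V₁·y₁ = 47.9 × 5.25 = 251 ft²/s. V₂ = q/y₂ = 251/24.9 = 10.1 ft/s. E₁ = y₁ + V₁²/2g = 40.9 ft; E₂ = y₂ + V₂²/2g = 26.4 ft. ΔE = E₁ − E₂ = 14.4 ft.
Q = q·b = 251 × 108 = 27159 cfs. P = γ·Q·ΔE/550 = 62.4 × 27159 × 14.4 / 550 = 44477 hp.

P = 44477 hp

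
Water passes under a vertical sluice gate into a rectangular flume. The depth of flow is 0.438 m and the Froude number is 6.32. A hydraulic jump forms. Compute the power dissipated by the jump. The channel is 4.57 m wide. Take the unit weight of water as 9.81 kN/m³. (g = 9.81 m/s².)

Fr₁ = 6.32 (given).
By Bélanger, y₂/y₁ = ½[√(1 + 8Fr₁²) − 1] = ½[√320.5 − 1] = 8.45.
y₂ = 8.45 × 0.438 = 3.70 m.
V₁ = Fr₁·√(g·y₁) = 6.32×√(9.81×0.438) = 13.1 m/s; q = V₁·y₁ = 5.74 m²/s. V₂ = q/y₂ = 5.74/3.70 = 1.55 m/s. E₁ = y₁ + V₁²/2g = 9.19 m; E₂ = y₂ + V₂²/2g = 3.82 m. ΔE = E₁ − E₂ = 5.36 m.
Q = q·b = 5.74 × 4.57 = 26.2 m³/s. P = γ·Q·ΔE = 9.81 × 26.2 × 5.36 = 1379 kW.

P = 1379 kW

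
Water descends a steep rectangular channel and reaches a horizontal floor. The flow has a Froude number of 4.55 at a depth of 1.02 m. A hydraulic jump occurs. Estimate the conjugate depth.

Fr₁ = 4.55 (given).
Conjugate-depth relation: y₂/y₁ = ½[√(1 + 8Fr₁²) − 1] = ½[√166.6 − 1] = 5.95.
y₂ = 5.95 × 1.02 = 6.07 m.

y₂ = 6.07 m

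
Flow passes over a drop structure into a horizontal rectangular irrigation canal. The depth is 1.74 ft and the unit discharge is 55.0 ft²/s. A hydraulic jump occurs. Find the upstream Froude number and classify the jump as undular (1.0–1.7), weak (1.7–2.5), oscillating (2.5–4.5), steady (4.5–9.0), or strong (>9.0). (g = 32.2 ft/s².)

V₁ = q/y₁ = 55.0/1.74 = 31.6 ft/s. Fr₁ = V₁/√(g·y₁) = 31.6/√(32.2×1.74) = 4.22.
Fr₁ = 4.22 lies in the oscillating range.

Fr₁ = 4.22; oscillating jump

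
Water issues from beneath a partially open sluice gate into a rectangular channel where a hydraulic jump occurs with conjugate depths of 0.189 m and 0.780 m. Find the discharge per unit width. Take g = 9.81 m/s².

For a rectangular channel the momentum equation gives q² = ½·g·y₁·y₂·(y₁ + y₂) = ½×9.81×0.189×0.780×0.969 = 0.701.
q = √0.701 = 0.837 m²/s.

q = 0.837 m²/s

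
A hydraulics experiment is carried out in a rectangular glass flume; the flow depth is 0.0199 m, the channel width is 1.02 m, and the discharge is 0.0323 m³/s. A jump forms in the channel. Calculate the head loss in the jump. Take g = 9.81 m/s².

q = Q/b = 0.0323/1.02 = 0.0317 m²/s; V₁ = q/y₁ = 1.59 m/s. Fr₁ = V₁/√(g·y₁) = 3.60.
From the momentum equation for a rectangular channel, y₂/y₁ = ½[√(1 + 8Fr₁²) − 1] = ½[√104.8 − 1] = 4.62.
y₂ = 4.62 × 0.0199 = 0.0919 m.
Head loss: ΔE = (y₂ − y₁)³/(4y₁y₂) = (0.0919 − 0.0199)³/(4×0.0199×0.0919) = 0.000373/0.00731 = 0.0510 m.

ΔE = 0.0510 m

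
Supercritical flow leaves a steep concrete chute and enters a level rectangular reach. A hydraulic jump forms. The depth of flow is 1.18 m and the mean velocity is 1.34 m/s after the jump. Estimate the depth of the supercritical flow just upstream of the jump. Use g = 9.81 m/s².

Fr₂ = V₂/√(g·y₂) = 1.34/√(9.81×1.18) = 0.394.
The Bélanger relation is symmetric: y₁/y₂ = ½[√(1 + 8Fr₂²) − 1] = ½[√2.241 − 1] = 0.248.
y₁ = 0.248 × 1.18 = 0.293 m.

y₁ = 0.293 m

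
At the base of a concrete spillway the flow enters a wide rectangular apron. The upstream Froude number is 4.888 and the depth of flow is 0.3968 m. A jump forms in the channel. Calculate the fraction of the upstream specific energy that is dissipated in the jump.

Fr₁ = 4.888 (given).
From the momentum equation for a rectangular channel, y₂/y₁ = ½[√(1 + 8Fr₁²) − 1] = ½[√192.14 − 1] = 6.431.
y₂ = 6.431 × 0.3968 = 2.552 m.
E₁ = y₁(1 + Fr₁²/2) = 0.3968×(1 + 4.888²/2) = 5.137 m. ΔE = (y₂ − y₁)³/(4y₁y₂) = 2.471 m. ΔE/E₁ = 2.471/5.137 = 0.481.

ΔE/E₁ = 0.481 (48.1%)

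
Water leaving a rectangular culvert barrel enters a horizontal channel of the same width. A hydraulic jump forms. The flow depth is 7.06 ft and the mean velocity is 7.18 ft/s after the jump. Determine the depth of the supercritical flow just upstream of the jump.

Fr₂ = V₂/√(g·y₂) = 7.18/√(32.2×7.06) = 0.476.
Applying the sequent-depth relation in reverse, y₁/y₂ = ½[√(1 + 8Fr₂²) − 1] = ½[√2.814 − 1] = 0.339.
y₁ = 0.339 × 7.06 = 2.39 ft.

y₁ = 2.39 ft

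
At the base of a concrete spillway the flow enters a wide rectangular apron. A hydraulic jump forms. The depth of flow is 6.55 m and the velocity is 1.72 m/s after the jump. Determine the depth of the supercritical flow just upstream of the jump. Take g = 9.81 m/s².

Fr₂ = V₂/√(g·y₂) = 1.72/√(9.81×6.55) = 0.215.
Applying the sequent-depth relation in reverse, y₁/y₂ = ½[√(1 + 8Fr₂²) − 1] = ½[√1.368 − 1] = 0.0849.
y₁ = 0.0849 × 6.55 = 0.556 m.

y₁ = 0.556 m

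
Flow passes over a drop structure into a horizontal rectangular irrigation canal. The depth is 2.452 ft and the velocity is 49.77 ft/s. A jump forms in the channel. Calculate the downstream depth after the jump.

y₂ = 18.24 ft

Fr₁ = V₁/√(g·y₁) = 49.77/√(32.2×2.452) = 5.601.
Sequent-depth ratio: y₂/y₁ = ½[√(1 + 8Fr₁²) − 1] = ½[√251.99 − 1] = 7.437.
y₂ = 7.437 × 2.452 = 18.24 ft.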